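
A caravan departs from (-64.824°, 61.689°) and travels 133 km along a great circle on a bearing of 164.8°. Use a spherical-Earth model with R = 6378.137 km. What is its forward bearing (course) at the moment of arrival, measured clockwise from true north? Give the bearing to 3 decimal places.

final bearing 164.100°

Central angle δ = d/R = 0.020852 rad.
With φ₁ = -64.824° = -1.131392 rad and θ = 164.8° = 2.876303 rad:
Destination latitude: φ₂ = arcsin( sin φ₁ cos δ + cos φ₁ sin δ cos θ ) = arcsin(-0.913368) = -65.975°.
Then Δλ = atan2(0.002326, 0.173179) = 0.013428 rad, from sin θ sin δ cos φ₁ over cos δ − sin φ₁ sin φ₂.
λ₂ = λ₁ + Δλ = 62.458°.
The forward bearing on arrival equals the back-azimuth from the destination plus 180°.
Back-azimuth from P₂ (-65.975°, 62.458°) to P₁ (-64.824°, 61.689°), with Δλ' = λ₁ − λ₂ = -0.769°: atan2( sin Δλ' cos φ₁ , cos φ₂ sin φ₁ − sin φ₂ cos φ₁ cos Δλ' ) = 344.100°.
Final bearing = (344.100° + 180°) mod 360° = 164.100°.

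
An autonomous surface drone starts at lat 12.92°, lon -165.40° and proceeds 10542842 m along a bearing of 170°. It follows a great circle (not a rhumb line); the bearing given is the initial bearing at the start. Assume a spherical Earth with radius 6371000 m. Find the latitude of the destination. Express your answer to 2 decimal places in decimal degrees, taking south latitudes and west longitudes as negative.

latitude -77.23°

The arc subtends δ = 10542842/6371000 = 1.654817 rad at the centre.
Start latitude φ₁ = 0.225497 rad; initial bearing θ = 2.967060 rad.
sin φ₂ = sin φ₁ cos δ + cos φ₁ sin δ cos θ = (0.223590)(-0.083922) + (0.974683)(0.996472)(-0.984808) = -0.975254
φ₂ = asin(-0.975254) = -1.347865 rad = -77.23°.
Δλ = atan2( sin θ sin δ cos φ₁ , cos δ − sin φ₁ sin φ₂ ) = atan2(0.168655, 0.134135) = 0.898914 rad = 51.50°.
λ₂ = -165.40° + 51.50° = -113.90°.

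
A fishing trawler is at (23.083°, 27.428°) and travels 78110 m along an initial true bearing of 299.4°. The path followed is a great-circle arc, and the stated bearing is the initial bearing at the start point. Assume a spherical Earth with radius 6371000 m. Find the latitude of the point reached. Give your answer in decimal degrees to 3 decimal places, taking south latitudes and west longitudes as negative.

Central angle δ = d/R = 0.012260 rad.
Start latitude φ₁ = 0.402874 rad; initial bearing θ = 5.225516 rad.
Destination latitude: φ₂ = arcsin( sin φ₁ cos δ + cos φ₁ sin δ cos θ ) = arcsin(0.397571) = 23.426°.
For the longitude increment, Δλ = atan2( sin θ sin δ cos φ₁, cos δ − sin φ₁ sin φ₂ ) = atan2(-0.009826, 0.844051) = -0.667°.
Hence λ₂ = 27.428° + -0.667° = 26.761°.

latitude 23.426°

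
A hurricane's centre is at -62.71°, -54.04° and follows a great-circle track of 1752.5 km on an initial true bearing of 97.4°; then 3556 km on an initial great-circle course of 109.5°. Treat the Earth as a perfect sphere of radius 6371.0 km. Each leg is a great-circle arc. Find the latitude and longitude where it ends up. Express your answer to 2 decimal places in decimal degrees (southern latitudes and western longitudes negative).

Apply the spherical direct solution leg by leg, carrying full precision between legs.
Leg 1: from (-62.71°, -54.04°), δ = 1752.5/6371 = 0.275075 rad, θ = 97.4° → φ = -60.61°, λ = -20.75°.
Leg 2: from (-60.61°, -20.75°), δ = 3556/6371 = 0.558154 rad, θ = 109.5° → φ = -55.67°, λ = 41.55°.

latitude -55.67°, longitude 41.55°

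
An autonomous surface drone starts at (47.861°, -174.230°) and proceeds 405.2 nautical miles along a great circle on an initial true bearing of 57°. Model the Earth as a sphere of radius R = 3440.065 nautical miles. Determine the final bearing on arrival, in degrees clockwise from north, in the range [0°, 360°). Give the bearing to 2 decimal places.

final bearing 63.89°

The arc subtends δ = 405.2/3440.065 = 0.117788 rad at the centre.
With φ₁ = 47.861° = 0.835332 rad and θ = 57° = 0.994838 rad:
sin φ₂ = sin φ₁ cos δ + cos φ₁ sin δ cos θ = (0.741519)(0.993071) + (0.670932)(0.117516)(0.544639) = 0.779324
φ₂ = asin(0.779324) = 0.893586 rad = 51.199°.
For the longitude increment, Δλ = atan2( sin θ sin δ cos φ₁, cos δ − sin φ₁ sin φ₂ ) = atan2(0.066125, 0.415187) = 9.049°.
Hence λ₂ = -174.230° + 9.049° = -165.181°.
The forward bearing on arrival equals the back-azimuth from the destination plus 180°.
Back-azimuth from P₂ (51.20°, -165.18°) to P₁ (47.86°, -174.23°), with Δλ' = λ₁ − λ₂ = -9.05°: atan2( sin Δλ' cos φ₁ , cos φ₂ sin φ₁ − sin φ₂ cos φ₁ cos Δλ' ) = 243.89°.
Final bearing = (243.89° + 180°) mod 360° = 63.89°.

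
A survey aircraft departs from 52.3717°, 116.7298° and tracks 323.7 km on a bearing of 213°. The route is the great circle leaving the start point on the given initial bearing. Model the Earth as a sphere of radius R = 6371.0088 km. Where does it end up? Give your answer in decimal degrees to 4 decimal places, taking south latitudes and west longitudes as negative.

Central angle δ = d/R = 0.050808 rad.
Start latitude φ₁ = 0.914059 rad; initial bearing θ = 3.717551 rad.
Destination latitude: φ₂ = arcsin( sin φ₁ cos δ + cos φ₁ sin δ cos θ ) = arcsin(0.764962) = 49.9036°.
Δλ = atan2( sin θ sin δ cos φ₁ , cos δ − sin φ₁ sin φ₂ ) = atan2(-0.016888, 0.392869) = -0.042959 rad = -2.4614°.
Hence λ₂ = 116.7298° + -2.4614° = 114.2684°.

latitude 49.9036°, longitude 114.2684°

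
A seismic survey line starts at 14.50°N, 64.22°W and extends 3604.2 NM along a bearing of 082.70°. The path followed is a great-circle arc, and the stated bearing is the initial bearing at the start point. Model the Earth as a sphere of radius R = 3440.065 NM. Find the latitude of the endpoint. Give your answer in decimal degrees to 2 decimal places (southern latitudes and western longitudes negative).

The arc subtends δ = 3604.2/3440.065 = 1.047713 rad at the centre.
Start latitude φ₁ = 0.253073 rad; initial bearing θ = 1.443387 rad.
sin φ₂ = sin φ₁ cos δ + cos φ₁ sin δ cos θ = (0.250380)(0.499554) + (0.968148)(0.866283)(0.127065) = 0.231646
φ₂ = asin(0.231646) = 0.233769 rad = 13.39°.
For the longitude increment, Δλ = atan2( sin θ sin δ cos φ₁, cos δ − sin φ₁ sin φ₂ ) = atan2(0.831892, 0.441554) = 62.04°.
Hence λ₂ = -64.22° + 62.04° = -2.18°.

latitude 13.39°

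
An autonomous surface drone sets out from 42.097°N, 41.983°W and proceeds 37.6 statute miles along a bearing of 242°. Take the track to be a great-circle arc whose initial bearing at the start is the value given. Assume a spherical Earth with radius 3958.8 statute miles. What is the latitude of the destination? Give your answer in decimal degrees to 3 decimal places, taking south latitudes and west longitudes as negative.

Central angle δ = d/R = 0.009498 rad.
Start latitude φ₁ = 0.734731 rad; initial bearing θ = 4.223697 rad.
Applying the spherical law of cosines for sides, sin φ₂ = sin φ₁ cos δ + cos φ₁ sin δ cos θ = 0.667049, so φ₂ = 41.840°.
For the longitude increment, Δλ = atan2( sin θ sin δ cos φ₁, cos δ − sin φ₁ sin φ₂ ) = atan2(-0.006222, 0.552773) = -0.645°.
λ₂ = λ₁ + Δλ = -42.628°.

latitude 41.840°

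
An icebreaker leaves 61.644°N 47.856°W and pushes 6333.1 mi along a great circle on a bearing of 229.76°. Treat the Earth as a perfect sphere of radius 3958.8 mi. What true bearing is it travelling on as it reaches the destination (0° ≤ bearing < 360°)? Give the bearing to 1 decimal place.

final bearing 202.6°

Central angle δ = d/R = 1.599752 rad.
Converting: φ₁ = 1.075891 rad, θ = 4.010068 rad.
Applying the spherical law of cosines for sides, sin φ₂ = sin φ₁ cos δ + cos φ₁ sin δ cos θ = -0.332162, so φ₂ = -19.400°.
For the longitude increment, Δλ = atan2( sin θ sin δ cos φ₁, cos δ − sin φ₁ sin φ₂ ) = atan2(-0.362398, 0.263355) = -53.994°.
λ₂ = -47.856° + -53.994° = -101.850°.
The forward bearing on arrival equals the back-azimuth from the destination plus 180°.
Back-azimuth from P₂ (-19.4°, -101.9°) to P₁ (61.6°, -47.9°), with Δλ' = λ₁ − λ₂ = 54.0°: atan2( sin Δλ' cos φ₁ , cos φ₂ sin φ₁ − sin φ₂ cos φ₁ cos Δλ' ) = 22.6°.
Final bearing = (22.6° + 180°) mod 360° = 202.6°.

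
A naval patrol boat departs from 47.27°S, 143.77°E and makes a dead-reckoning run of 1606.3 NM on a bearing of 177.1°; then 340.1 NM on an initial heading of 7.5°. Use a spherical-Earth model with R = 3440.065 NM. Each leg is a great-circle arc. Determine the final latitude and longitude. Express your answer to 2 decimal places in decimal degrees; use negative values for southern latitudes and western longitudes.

latitude -68.31°, longitude 150.49°

Apply the spherical direct solution leg by leg, carrying full precision between legs.
Leg 1: from (-47.27°, 143.77°), δ = 1606.3/3440.065 = 0.466939 rad, θ = 177.1° → φ = -73.94°, λ = 148.49°.
Leg 2: from (-73.94°, 148.49°), δ = 340.1/3440.065 = 0.098864 rad, θ = 7.5° → φ = -68.31°, λ = 150.49°.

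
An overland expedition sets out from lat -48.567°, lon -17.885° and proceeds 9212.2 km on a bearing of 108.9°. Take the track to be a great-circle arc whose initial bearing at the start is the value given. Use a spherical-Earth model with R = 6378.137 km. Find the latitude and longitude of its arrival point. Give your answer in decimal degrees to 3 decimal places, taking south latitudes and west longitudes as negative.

δ = 9212.2/6378.137 = 1.444340 rad (82.7546°).
Start latitude φ₁ = -0.847654 rad; initial bearing θ = 1.900664 rad.
sin φ₂ = sin φ₁ cos δ + cos φ₁ sin δ cos θ = (-0.749730)(0.126119) + (0.661744)(0.992015)(-0.323917) = -0.307194
φ₂ = asin(-0.307194) = -0.312243 rad = -17.890°.
Then Δλ = atan2(0.621067, -0.104193) = 1.737014 rad, from sin θ sin δ cos φ₁ over cos δ − sin φ₁ sin φ₂.
Hence λ₂ = -17.885° + 99.524° = 81.639°.

latitude -17.890°, longitude 81.639°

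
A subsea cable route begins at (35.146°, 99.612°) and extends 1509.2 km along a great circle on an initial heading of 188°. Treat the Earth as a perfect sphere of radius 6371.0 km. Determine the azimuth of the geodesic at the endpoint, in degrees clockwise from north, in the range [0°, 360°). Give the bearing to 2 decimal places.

final bearing 187.03°

δ = 1509.2/6371 = 0.236886 rad (13.5726°).
Start latitude φ₁ = 0.613413 rad; initial bearing θ = 3.281219 rad.
Applying the spherical law of cosines for sides, sin φ₂ = sin φ₁ cos δ + cos φ₁ sin δ cos θ = 0.369561, so φ₂ = 21.689°.
Δλ = atan2( sin θ sin δ cos φ₁ , cos δ − sin φ₁ sin φ₂ ) = atan2(-0.026706, 0.759331) = -0.035156 rad = -2.014°.
λ₂ = 99.612° + -2.014° = 97.598°.
The forward bearing on arrival equals the back-azimuth from the destination plus 180°.
Back-azimuth from P₂ (21.69°, 97.60°) to P₁ (35.15°, 99.61°), with Δλ' = λ₁ − λ₂ = 2.01°: atan2( sin Δλ' cos φ₁ , cos φ₂ sin φ₁ − sin φ₂ cos φ₁ cos Δλ' ) = 7.03°.
Final bearing = (7.03° + 180°) mod 360° = 187.03°.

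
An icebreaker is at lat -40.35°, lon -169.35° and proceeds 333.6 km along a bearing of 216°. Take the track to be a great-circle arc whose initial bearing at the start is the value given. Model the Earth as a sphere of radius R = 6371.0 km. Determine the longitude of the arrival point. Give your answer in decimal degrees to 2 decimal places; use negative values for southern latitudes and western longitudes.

δ = 333.6/6371 = 0.052362 rad (3.0001°).
Converting: φ₁ = -0.704240 rad, θ = 3.769911 rad.
Applying the spherical law of cosines for sides, sin φ₂ = sin φ₁ cos δ + cos φ₁ sin δ cos θ = -0.678837, so φ₂ = -42.75°.
Then Δλ = atan2(-0.023445, 0.559113) = -0.041908 rad, from sin θ sin δ cos φ₁ over cos δ − sin φ₁ sin φ₂.
Hence λ₂ = -169.35° + -2.40° = -171.75°.

longitude -171.75°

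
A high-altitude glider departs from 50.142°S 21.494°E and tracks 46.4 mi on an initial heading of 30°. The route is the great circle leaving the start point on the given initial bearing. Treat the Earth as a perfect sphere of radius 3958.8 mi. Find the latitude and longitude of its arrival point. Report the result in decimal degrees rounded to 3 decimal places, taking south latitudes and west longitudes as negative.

Angular distance δ = d/R = 46.4 / 3958.8 = 0.011721 rad.
With φ₁ = -50.142° = -0.875143 rad and θ = 30° = 0.523599 rad:
Destination latitude: φ₂ = arcsin( sin φ₁ cos δ + cos φ₁ sin δ cos θ ) = arcsin(-0.761077) = -49.559°.
Then Δλ = atan2(0.003756, 0.415702) = 0.009034 rad, from sin θ sin δ cos φ₁ over cos δ − sin φ₁ sin φ₂.
λ₂ = 21.494° + 0.518° = 22.012°.

latitude -49.559°, longitude 22.012°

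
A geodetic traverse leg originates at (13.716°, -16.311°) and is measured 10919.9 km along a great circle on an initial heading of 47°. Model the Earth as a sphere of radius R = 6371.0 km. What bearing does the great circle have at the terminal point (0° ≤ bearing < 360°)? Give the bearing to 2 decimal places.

final bearing 114.86°

Angular distance δ = d/R = 10919.9 / 6371 = 1.714001 rad.
Converting: φ₁ = 0.239389 rad, θ = 0.820305 rad.
Applying the spherical law of cosines for sides, sin φ₂ = sin φ₁ cos δ + cos φ₁ sin δ cos θ = 0.621929, so φ₂ = 38.457°.
Then Δλ = atan2(0.703225, -0.290181) = 1.962154 rad, from sin θ sin δ cos φ₁ over cos δ − sin φ₁ sin φ₂.
λ₂ = -16.311° + 112.423° = 96.112°.
The forward bearing on arrival equals the back-azimuth from the destination plus 180°.
Back-azimuth from P₂ (38.46°, 96.11°) to P₁ (13.72°, -16.31°), with Δλ' = λ₁ − λ₂ = -112.42°: atan2( sin Δλ' cos φ₁ , cos φ₂ sin φ₁ − sin φ₂ cos φ₁ cos Δλ' ) = 294.86°.
Final bearing = (294.86° + 180°) mod 360° = 114.86°.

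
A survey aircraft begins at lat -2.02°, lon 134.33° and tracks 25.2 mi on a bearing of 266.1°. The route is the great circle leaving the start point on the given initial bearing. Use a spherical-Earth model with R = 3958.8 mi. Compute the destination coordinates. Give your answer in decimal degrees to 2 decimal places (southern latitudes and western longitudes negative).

Angular distance δ = d/R = 25.2 / 3958.8 = 0.006366 rad.
Start latitude φ₁ = -0.035256 rad; initial bearing θ = 4.644321 rad.
Applying the spherical law of cosines for sides, sin φ₂ = sin φ₁ cos δ + cos φ₁ sin δ cos θ = -0.035680, so φ₂ = -2.04°.
Then Δλ = atan2(-0.006347, 0.998722) = -0.006355 rad, from sin θ sin δ cos φ₁ over cos δ − sin φ₁ sin φ₂.
λ₂ = λ₁ + Δλ = 133.97°.

latitude -2.04°, longitude 133.97°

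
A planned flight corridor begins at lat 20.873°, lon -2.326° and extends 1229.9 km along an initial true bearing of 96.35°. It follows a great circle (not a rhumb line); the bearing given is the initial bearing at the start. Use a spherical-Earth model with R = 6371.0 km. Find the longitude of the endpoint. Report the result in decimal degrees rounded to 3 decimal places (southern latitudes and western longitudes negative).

Angular distance δ = d/R = 1229.9 / 6371 = 0.193047 rad.
Start latitude φ₁ = 0.364303 rad; initial bearing θ = 1.681625 rad.
Destination latitude: φ₂ = arcsin( sin φ₁ cos δ + cos φ₁ sin δ cos θ ) = arcsin(0.329853) = 19.260°.
Then Δλ = atan2(0.178159, 0.863898) = 0.203376 rad, from sin θ sin δ cos φ₁ over cos δ − sin φ₁ sin φ₂.
λ₂ = -2.326° + 11.653° = 9.327°.

longitude 9.327°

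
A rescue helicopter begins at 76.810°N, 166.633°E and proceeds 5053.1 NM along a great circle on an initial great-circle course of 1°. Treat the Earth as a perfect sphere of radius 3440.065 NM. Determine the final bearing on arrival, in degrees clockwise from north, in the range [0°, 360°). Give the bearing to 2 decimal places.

Angular distance δ = d/R = 5053.1 / 3440.065 = 1.468897 rad.
With φ₁ = 76.810° = 1.340587 rad and θ = 1° = 0.017453 rad:
Applying the spherical law of cosines for sides, sin φ₂ = sin φ₁ cos δ + cos φ₁ sin δ cos θ = 0.326003, so φ₂ = 19.026°.
For the longitude increment, Δλ = atan2( sin θ sin δ cos φ₁, cos δ − sin φ₁ sin φ₂ ) = atan2(0.003962, -0.215679) = 178.948°.
λ₂ = 166.633° + 178.948° = 345.581°, normalized to (−180°, 180°] → -14.419°.
The forward bearing on arrival equals the back-azimuth from the destination plus 180°.
Back-azimuth from P₂ (19.03°, -14.42°) to P₁ (76.81°, 166.63°), with Δλ' = λ₁ − λ₂ = 181.05°: atan2( sin Δλ' cos φ₁ , cos φ₂ sin φ₁ − sin φ₂ cos φ₁ cos Δλ' ) = 359.76°.
Final bearing = (359.76° + 180°) mod 360° = 179.76°.

final bearing 179.76°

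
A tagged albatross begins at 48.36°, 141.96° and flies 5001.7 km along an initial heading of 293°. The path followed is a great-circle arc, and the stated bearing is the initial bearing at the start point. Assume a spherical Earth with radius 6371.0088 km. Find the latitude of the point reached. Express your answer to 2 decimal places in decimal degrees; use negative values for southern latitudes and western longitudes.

The arc subtends δ = 5001.7/6371.0088 = 0.785072 rad at the centre.
Converting: φ₁ = 0.844041 rad, θ = 5.113815 rad.
Destination latitude: φ₂ = arcsin( sin φ₁ cos δ + cos φ₁ sin δ cos θ ) = arcsin(0.712137) = 45.41°.
For the longitude increment, Δλ = atan2( sin θ sin δ cos φ₁, cos δ − sin φ₁ sin φ₂ ) = atan2(-0.432345, 0.175133) = -67.95°.
λ₂ = 141.96° + -67.95° = 74.01°.

latitude 45.41°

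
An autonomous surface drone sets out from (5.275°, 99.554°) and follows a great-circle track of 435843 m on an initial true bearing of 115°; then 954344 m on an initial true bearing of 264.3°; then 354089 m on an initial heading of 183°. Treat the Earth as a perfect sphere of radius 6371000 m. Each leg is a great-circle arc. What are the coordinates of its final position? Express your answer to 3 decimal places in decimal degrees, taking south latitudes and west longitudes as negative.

Apply the spherical direct solution leg by leg, carrying full precision between legs.
Leg 1: from (5.275°, 99.554°), δ = 435843/6371000 = 0.068410 rad, θ = 115° → φ = 3.609°, λ = 103.113°.
Leg 2: from (3.609°, 103.113°), δ = 954344/6371000 = 0.149795 rad, θ = 264.3° → φ = 2.720°, λ = 94.563°.
Leg 3: from (2.720°, 94.563°), δ = 354089/6371000 = 0.055578 rad, θ = 183° → φ = -0.460°, λ = 94.397°.

latitude -0.460°, longitude 94.397°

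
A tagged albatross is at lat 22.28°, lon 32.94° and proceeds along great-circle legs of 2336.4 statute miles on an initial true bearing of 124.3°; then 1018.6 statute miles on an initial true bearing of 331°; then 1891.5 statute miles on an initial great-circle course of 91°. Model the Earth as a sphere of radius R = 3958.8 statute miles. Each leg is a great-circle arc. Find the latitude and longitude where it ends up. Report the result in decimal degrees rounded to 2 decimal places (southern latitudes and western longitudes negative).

latitude 12.19°, longitude 81.06°

Apply the spherical direct solution leg by leg, carrying full precision between legs.
Leg 1: from (22.28°, 32.94°), δ = 2336.4/3958.8 = 0.590179 rad, θ = 124.3° → φ = 1.42°, λ = 60.32°.
Leg 2: from (1.42°, 60.32°), δ = 1018.6/3958.8 = 0.257300 rad, θ = 331° → φ = 14.27°, λ = 53.01°.
Leg 3: from (14.27°, 53.01°), δ = 1891.5/3958.8 = 0.477796 rad, θ = 91° → φ = 12.19°, λ = 81.06°.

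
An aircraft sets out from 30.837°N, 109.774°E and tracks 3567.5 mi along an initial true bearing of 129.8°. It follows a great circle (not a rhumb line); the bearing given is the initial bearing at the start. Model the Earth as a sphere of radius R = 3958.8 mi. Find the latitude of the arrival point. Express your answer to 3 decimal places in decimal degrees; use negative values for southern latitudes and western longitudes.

latitude -6.474°

Angular distance δ = d/R = 3567.5 / 3958.8 = 0.901157 rad.
Converting: φ₁ = 0.538207 rad, θ = 2.265437 rad.
Destination latitude: φ₂ = arcsin( sin φ₁ cos δ + cos φ₁ sin δ cos θ ) = arcsin(-0.112754) = -6.474°.
Δλ = atan2( sin θ sin δ cos φ₁ , cos δ − sin φ₁ sin φ₂ ) = atan2(0.517212, 0.678501) = 0.651318 rad = 37.318°.
Hence λ₂ = 109.774° + 37.318° = 147.092°.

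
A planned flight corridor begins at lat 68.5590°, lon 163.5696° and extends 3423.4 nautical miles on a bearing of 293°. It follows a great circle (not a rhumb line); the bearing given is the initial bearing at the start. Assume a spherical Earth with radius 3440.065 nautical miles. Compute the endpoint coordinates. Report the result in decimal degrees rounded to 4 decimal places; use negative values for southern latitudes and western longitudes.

latitude 38.7931°, longitude 65.7466°

Angular distance δ = d/R = 3423.4 / 3440.065 = 0.995156 rad.
Start latitude φ₁ = 1.196580 rad; initial bearing θ = 5.113815 rad.
Destination latitude: φ₂ = arcsin( sin φ₁ cos δ + cos φ₁ sin δ cos θ ) = arcsin(0.626510) = 38.7931°.
Then Δλ = atan2(-0.282258, -0.038780) = -1.707333 rad, from sin θ sin δ cos φ₁ over cos δ − sin φ₁ sin φ₂.
λ₂ = 163.5696° + -97.8230° = 65.7466°.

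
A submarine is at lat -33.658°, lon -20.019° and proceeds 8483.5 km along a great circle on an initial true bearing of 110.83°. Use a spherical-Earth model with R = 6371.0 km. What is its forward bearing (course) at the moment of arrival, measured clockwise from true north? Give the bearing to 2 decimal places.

Central angle δ = d/R = 1.331581 rad.
Converting: φ₁ = -0.587443 rad, θ = 1.934348 rad.
sin φ₂ = sin φ₁ cos δ + cos φ₁ sin δ cos θ = (-0.554234)(0.236941) + (0.832361)(0.971524)(-0.355596) = -0.418877
φ₂ = asin(-0.418877) = -0.432208 rad = -24.764°.
Δλ = atan2( sin θ sin δ cos φ₁ , cos δ − sin φ₁ sin φ₂ ) = atan2(0.755804, 0.004785) = 1.564466 rad = 89.637°.
λ₂ = λ₁ + Δλ = 69.618°.
The forward bearing on arrival equals the back-azimuth from the destination plus 180°.
Back-azimuth from P₂ (-24.76°, 69.62°) to P₁ (-33.66°, -20.02°), with Δλ' = λ₁ − λ₂ = -89.64°: atan2( sin Δλ' cos φ₁ , cos φ₂ sin φ₁ − sin φ₂ cos φ₁ cos Δλ' ) = 238.95°.
Final bearing = (238.95° + 180°) mod 360° = 58.95°.

final bearing 58.95°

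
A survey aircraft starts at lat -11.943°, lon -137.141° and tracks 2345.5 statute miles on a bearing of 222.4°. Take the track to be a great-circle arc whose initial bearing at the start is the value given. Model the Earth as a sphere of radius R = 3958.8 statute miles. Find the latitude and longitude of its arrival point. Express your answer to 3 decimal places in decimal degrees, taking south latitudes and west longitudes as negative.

latitude -35.107°, longitude -164.546°

Angular distance δ = d/R = 2345.5 / 3958.8 = 0.592478 rad.
Start latitude φ₁ = -0.208445 rad; initial bearing θ = 3.881612 rad.
Destination latitude: φ₂ = arcsin( sin φ₁ cos δ + cos φ₁ sin δ cos θ ) = arcsin(-0.575108) = -35.107°.
Δλ = atan2( sin θ sin δ cos φ₁ , cos δ − sin φ₁ sin φ₂ ) = atan2(-0.368392, 0.710548) = -0.478308 rad = -27.405°.
λ₂ = -137.141° + -27.405° = -164.546°.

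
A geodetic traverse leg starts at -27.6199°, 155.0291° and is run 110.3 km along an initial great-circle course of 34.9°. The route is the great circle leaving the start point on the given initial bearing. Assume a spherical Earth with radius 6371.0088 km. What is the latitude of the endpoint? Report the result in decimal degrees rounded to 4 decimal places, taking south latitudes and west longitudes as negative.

latitude -26.8049°

δ = 110.3/6371.0088 = 0.017313 rad (0.9920°).
Converting: φ₁ = -0.482058 rad, θ = 0.609120 rad.
sin φ₂ = sin φ₁ cos δ + cos φ₁ sin δ cos θ = (-0.463604)(0.999850) + (0.886043)(0.017312)(0.820152) = -0.450954
φ₂ = asin(-0.450954) = -0.467834 rad = -26.8049°.
For the longitude increment, Δλ = atan2( sin θ sin δ cos φ₁, cos δ − sin φ₁ sin φ₂ ) = atan2(0.008776, 0.790786) = 0.6358°.
λ₂ = 155.0291° + 0.6358° = 155.6649°.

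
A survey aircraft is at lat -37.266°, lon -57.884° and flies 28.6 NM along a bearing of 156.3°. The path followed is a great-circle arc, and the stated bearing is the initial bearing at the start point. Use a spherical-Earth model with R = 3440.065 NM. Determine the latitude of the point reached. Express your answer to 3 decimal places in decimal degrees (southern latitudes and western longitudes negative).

latitude -37.702°

Central angle δ = d/R = 0.008314 rad.
Start latitude φ₁ = -0.650414 rad; initial bearing θ = 2.727950 rad.
sin φ₂ = sin φ₁ cos δ + cos φ₁ sin δ cos θ = (-0.605516)(0.999965) + (0.795833)(0.008314)(-0.915663) = -0.611554
φ₂ = asin(-0.611554) = -0.658023 rad = -37.702°.
Then Δλ = atan2(0.002659, 0.629660) = 0.004224 rad, from sin θ sin δ cos φ₁ over cos δ − sin φ₁ sin φ₂.
Hence λ₂ = -57.884° + 0.242° = -57.642°.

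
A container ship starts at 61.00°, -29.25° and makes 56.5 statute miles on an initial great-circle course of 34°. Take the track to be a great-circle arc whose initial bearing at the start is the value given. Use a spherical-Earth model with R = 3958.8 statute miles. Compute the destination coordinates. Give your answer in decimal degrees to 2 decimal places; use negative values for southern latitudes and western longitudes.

Angular distance δ = d/R = 56.5 / 3958.8 = 0.014272 rad.
Start latitude φ₁ = 1.064651 rad; initial bearing θ = 0.593412 rad.
Destination latitude: φ₂ = arcsin( sin φ₁ cos δ + cos φ₁ sin δ cos θ ) = arcsin(0.880267) = 61.67°.
Δλ = atan2( sin θ sin δ cos φ₁ , cos δ − sin φ₁ sin φ₂ ) = atan2(0.003869, 0.230000) = 0.016820 rad = 0.96°.
λ₂ = λ₁ + Δλ = -28.29°.

latitude 61.67°, longitude -28.29°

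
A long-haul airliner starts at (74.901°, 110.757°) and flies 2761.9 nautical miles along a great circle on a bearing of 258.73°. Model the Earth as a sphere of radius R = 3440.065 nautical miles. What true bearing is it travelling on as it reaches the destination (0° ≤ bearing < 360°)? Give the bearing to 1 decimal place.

final bearing 199.3°

The arc subtends δ = 2761.9/3440.065 = 0.802863 rad at the centre.
Start latitude φ₁ = 1.307269 rad; initial bearing θ = 4.515690 rad.
Destination latitude: φ₂ = arcsin( sin φ₁ cos δ + cos φ₁ sin δ cos θ ) = arcsin(0.634049) = 39.349°.
For the longitude increment, Δλ = atan2( sin θ sin δ cos φ₁, cos δ − sin φ₁ sin φ₂ ) = atan2(-0.183768, 0.082491) = -65.825°.
λ₂ = λ₁ + Δλ = 44.932°.
The forward bearing on arrival equals the back-azimuth from the destination plus 180°.
Back-azimuth from P₂ (39.3°, 44.9°) to P₁ (74.9°, 110.8°), with Δλ' = λ₁ − λ₂ = 65.8°: atan2( sin Δλ' cos φ₁ , cos φ₂ sin φ₁ − sin φ₂ cos φ₁ cos Δλ' ) = 19.3°.
Final bearing = (19.3° + 180°) mod 360° = 199.3°.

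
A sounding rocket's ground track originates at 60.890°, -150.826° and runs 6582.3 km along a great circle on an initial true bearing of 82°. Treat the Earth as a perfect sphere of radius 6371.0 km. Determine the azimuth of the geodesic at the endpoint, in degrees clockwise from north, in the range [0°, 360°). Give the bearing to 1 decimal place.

final bearing 146.1°

Central angle δ = d/R = 1.033166 rad.
Start latitude φ₁ = 1.062731 rad; initial bearing θ = 1.431170 rad.
Applying the spherical law of cosines for sides, sin φ₂ = sin φ₁ cos δ + cos φ₁ sin δ cos θ = 0.505572, so φ₂ = 30.369°.
Δλ = atan2( sin θ sin δ cos φ₁ , cos δ − sin φ₁ sin φ₂ ) = atan2(0.413790, 0.070391) = 1.402297 rad = 80.346°.
λ₂ = λ₁ + Δλ = -70.480°.
The forward bearing on arrival equals the back-azimuth from the destination plus 180°.
Back-azimuth from P₂ (30.4°, -70.5°) to P₁ (60.9°, -150.8°), with Δλ' = λ₁ − λ₂ = -80.3°: atan2( sin Δλ' cos φ₁ , cos φ₂ sin φ₁ − sin φ₂ cos φ₁ cos Δλ' ) = 326.1°.
Final bearing = (326.1° + 180°) mod 360° = 146.1°.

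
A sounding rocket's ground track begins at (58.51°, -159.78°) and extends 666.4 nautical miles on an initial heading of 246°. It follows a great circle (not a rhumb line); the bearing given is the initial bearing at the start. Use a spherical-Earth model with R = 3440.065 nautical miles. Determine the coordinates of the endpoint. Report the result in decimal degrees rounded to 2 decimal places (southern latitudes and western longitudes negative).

δ = 666.4/3440.065 = 0.193717 rad (11.0992°).
Converting: φ₁ = 1.021192 rad, θ = 4.293510 rad.
Destination latitude: φ₂ = arcsin( sin φ₁ cos δ + cos φ₁ sin δ cos θ ) = arcsin(0.795881) = 52.74°.
Δλ = atan2( sin θ sin δ cos φ₁ , cos δ − sin φ₁ sin φ₂ ) = atan2(-0.091863, 0.302622) = -0.294716 rad = -16.89°.
Hence λ₂ = -159.78° + -16.89° = -176.67°.

latitude 52.74°, longitude -176.67°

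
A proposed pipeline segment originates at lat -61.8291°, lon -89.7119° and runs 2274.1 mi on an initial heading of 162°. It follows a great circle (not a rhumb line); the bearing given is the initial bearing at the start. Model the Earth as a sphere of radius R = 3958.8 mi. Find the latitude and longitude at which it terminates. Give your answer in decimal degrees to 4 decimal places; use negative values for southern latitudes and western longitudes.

latitude -79.7438°, longitude 19.7179°

The arc subtends δ = 2274.1/3958.8 = 0.574442 rad at the centre.
Start latitude φ₁ = -1.079121 rad; initial bearing θ = 2.827433 rad.
Destination latitude: φ₂ = arcsin( sin φ₁ cos δ + cos φ₁ sin δ cos θ ) = arcsin(-0.984022) = -79.7438°.
Δλ = atan2( sin θ sin δ cos φ₁ , cos δ − sin φ₁ sin φ₂ ) = atan2(0.079271, -0.027962) = 1.909910 rad = 109.4298°.
Hence λ₂ = -89.7119° + 109.4298° = 19.7179°.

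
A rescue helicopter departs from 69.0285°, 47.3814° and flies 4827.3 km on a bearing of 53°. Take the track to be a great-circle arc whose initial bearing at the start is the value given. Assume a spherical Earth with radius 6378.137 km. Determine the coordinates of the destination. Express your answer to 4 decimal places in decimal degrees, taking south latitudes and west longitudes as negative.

The arc subtends δ = 4827.3/6378.137 = 0.756851 rad at the centre.
Start latitude φ₁ = 1.204775 rad; initial bearing θ = 0.925025 rad.
Applying the spherical law of cosines for sides, sin φ₂ = sin φ₁ cos δ + cos φ₁ sin δ cos θ = 0.826740, so φ₂ = 55.7653°.
Δλ = atan2( sin θ sin δ cos φ₁ , cos δ − sin φ₁ sin φ₂ ) = atan2(0.196264, -0.044974) = 1.796056 rad = 102.9064°.
λ₂ = λ₁ + Δλ = 150.2878°.

latitude 55.7653°, longitude 150.2878°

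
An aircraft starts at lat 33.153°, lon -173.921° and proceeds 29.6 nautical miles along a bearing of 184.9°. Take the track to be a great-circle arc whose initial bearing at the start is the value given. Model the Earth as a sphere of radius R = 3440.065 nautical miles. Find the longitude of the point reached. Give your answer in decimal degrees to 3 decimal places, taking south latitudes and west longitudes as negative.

Central angle δ = d/R = 0.008604 rad.
Converting: φ₁ = 0.578629 rad, θ = 3.227114 rad.
sin φ₂ = sin φ₁ cos δ + cos φ₁ sin δ cos θ = (0.546877)(0.999963) + (0.837213)(0.008604)(-0.996345) = 0.539679
φ₂ = asin(0.539679) = 0.570056 rad = 32.662°.
For the longitude increment, Δλ = atan2( sin θ sin δ cos φ₁, cos δ − sin φ₁ sin φ₂ ) = atan2(-0.000615, 0.704825) = -0.050°.
λ₂ = λ₁ + Δλ = -173.971°.

longitude -173.971°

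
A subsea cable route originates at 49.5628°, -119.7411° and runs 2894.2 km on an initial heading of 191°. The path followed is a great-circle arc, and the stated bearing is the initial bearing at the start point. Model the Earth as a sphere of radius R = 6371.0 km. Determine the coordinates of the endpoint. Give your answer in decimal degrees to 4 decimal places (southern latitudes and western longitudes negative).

latitude 23.8618°, longitude -124.9942°

δ = 2894.2/6371 = 0.454277 rad (26.0282°).
Start latitude φ₁ = 0.865034 rad; initial bearing θ = 3.333579 rad.
Destination latitude: φ₂ = arcsin( sin φ₁ cos δ + cos φ₁ sin δ cos θ ) = arcsin(0.404533) = 23.8618°.
For the longitude increment, Δλ = atan2( sin θ sin δ cos φ₁, cos δ − sin φ₁ sin φ₂ ) = atan2(-0.054308, 0.590682) = -5.2531°.
Hence λ₂ = -119.7411° + -5.2531° = -124.9942°.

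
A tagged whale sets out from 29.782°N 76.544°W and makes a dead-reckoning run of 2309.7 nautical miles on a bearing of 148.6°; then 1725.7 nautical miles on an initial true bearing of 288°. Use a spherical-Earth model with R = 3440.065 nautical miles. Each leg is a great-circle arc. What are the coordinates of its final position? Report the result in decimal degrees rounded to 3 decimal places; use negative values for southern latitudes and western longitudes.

latitude 4.883°, longitude -84.904°

Apply the spherical direct solution leg by leg, carrying full precision between legs.
Leg 1: from (29.782°, -76.544°), δ = 2309.7/3440.065 = 0.671412 rad, θ = 148.6° → φ = -4.127°, λ = -57.581°.
Leg 2: from (-4.127°, -57.581°), δ = 1725.7/3440.065 = 0.501647 rad, θ = 288° → φ = 4.883°, λ = -84.904°.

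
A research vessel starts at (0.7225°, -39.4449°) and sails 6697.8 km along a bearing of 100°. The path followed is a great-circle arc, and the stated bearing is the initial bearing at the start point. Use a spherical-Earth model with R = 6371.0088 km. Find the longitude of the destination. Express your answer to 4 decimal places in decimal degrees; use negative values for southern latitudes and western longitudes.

The arc subtends δ = 6697.8/6371.0088 = 1.051293 rad at the centre.
Converting: φ₁ = 0.012610 rad, θ = 1.745329 rad.
Destination latitude: φ₂ = arcsin( sin φ₁ cos δ + cos φ₁ sin δ cos θ ) = arcsin(-0.144466) = -8.3064°.
Then Δλ = atan2(0.854810, 0.498270) = 1.043044 rad, from sin θ sin δ cos φ₁ over cos δ − sin φ₁ sin φ₂.
λ₂ = λ₁ + Δλ = 20.3171°.

longitude 20.3171°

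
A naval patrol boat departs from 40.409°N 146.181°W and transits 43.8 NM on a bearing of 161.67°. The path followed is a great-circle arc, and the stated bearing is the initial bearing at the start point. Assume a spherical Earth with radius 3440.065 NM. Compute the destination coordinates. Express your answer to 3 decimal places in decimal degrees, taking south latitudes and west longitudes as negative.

δ = 43.8/3440.065 = 0.012732 rad (0.7295°).
With φ₁ = 40.409° = 0.705270 rad and θ = 161.67° = 2.821674 rad:
Destination latitude: φ₂ = arcsin( sin φ₁ cos δ + cos φ₁ sin δ cos θ ) = arcsin(0.638984) = 39.716°.
Then Δλ = atan2(0.003049, 0.585704) = 0.005205 rad, from sin θ sin δ cos φ₁ over cos δ − sin φ₁ sin φ₂.
Hence λ₂ = -146.181° + 0.298° = -145.883°.

latitude 39.716°, longitude -145.883°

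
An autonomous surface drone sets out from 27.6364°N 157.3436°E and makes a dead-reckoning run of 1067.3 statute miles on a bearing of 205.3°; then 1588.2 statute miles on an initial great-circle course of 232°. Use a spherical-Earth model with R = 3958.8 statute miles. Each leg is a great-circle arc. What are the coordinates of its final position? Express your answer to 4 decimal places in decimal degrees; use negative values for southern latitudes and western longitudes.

Apply the spherical direct solution leg by leg, carrying full precision between legs.
Leg 1: from (27.6364°, 157.3436°), δ = 1067.3/3958.8 = 0.269602 rad, θ = 205.3° → φ = 13.5195°, λ = 150.6206°.
Leg 2: from (13.5195°, 150.6206°), δ = 1588.2/3958.8 = 0.401182 rad, θ = 232° → φ = -1.0626°, λ = 132.6953°.

latitude -1.0626°, longitude 132.6953°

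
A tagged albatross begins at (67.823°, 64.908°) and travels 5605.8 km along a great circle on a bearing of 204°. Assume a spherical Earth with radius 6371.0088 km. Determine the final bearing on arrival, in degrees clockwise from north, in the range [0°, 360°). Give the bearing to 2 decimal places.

δ = 5605.8/6371.0088 = 0.879892 rad (50.4141°).
Start latitude φ₁ = 1.183735 rad; initial bearing θ = 3.560472 rad.
Destination latitude: φ₂ = arcsin( sin φ₁ cos δ + cos φ₁ sin δ cos θ ) = arcsin(0.324339) = 18.926°.
Δλ = atan2( sin θ sin δ cos φ₁ , cos δ − sin φ₁ sin φ₂ ) = atan2(-0.118321, 0.336889) = -0.337759 rad = -19.352°.
λ₂ = 64.908° + -19.352° = 45.556°.
The forward bearing on arrival equals the back-azimuth from the destination plus 180°.
Back-azimuth from P₂ (18.93°, 45.56°) to P₁ (67.82°, 64.91°), with Δλ' = λ₁ − λ₂ = 19.35°: atan2( sin Δλ' cos φ₁ , cos φ₂ sin φ₁ − sin φ₂ cos φ₁ cos Δλ' ) = 9.34°.
Final bearing = (9.34° + 180°) mod 360° = 189.34°.

final bearing 189.34°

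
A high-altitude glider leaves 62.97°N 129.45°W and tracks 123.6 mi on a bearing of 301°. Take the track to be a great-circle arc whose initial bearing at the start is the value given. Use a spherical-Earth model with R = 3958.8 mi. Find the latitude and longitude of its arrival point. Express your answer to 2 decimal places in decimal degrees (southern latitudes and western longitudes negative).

Central angle δ = d/R = 0.031222 rad.
With φ₁ = 62.97° = 1.099034 rad and θ = 301° = 5.253441 rad:
Applying the spherical law of cosines for sides, sin φ₂ = sin φ₁ cos δ + cos φ₁ sin δ cos θ = 0.897641, so φ₂ = 63.85°.
Then Δλ = atan2(-0.012160, 0.199922) = -0.060750 rad, from sin θ sin δ cos φ₁ over cos δ − sin φ₁ sin φ₂.
λ₂ = -129.45° + -3.48° = -132.93°.

latitude 63.85°, longitude -132.93°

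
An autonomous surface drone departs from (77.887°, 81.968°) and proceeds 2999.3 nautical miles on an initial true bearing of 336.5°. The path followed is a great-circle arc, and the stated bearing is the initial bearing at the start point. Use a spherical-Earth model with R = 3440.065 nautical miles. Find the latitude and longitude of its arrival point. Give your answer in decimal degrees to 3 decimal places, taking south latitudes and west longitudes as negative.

The arc subtends δ = 2999.3/3440.065 = 0.871873 rad at the centre.
Converting: φ₁ = 1.359385 rad, θ = 5.873033 rad.
sin φ₂ = sin φ₁ cos δ + cos φ₁ sin δ cos θ = (0.977736)(0.643394) + (0.209840)(0.765535)(0.917060) = 0.776386
φ₂ = asin(0.776386) = 0.888911 rad = 50.931°.
Δλ = atan2( sin θ sin δ cos φ₁ , cos δ − sin φ₁ sin φ₂ ) = atan2(-0.064055, -0.115706) = -2.635989 rad = -151.031°.
λ₂ = 81.968° + -151.031° = -69.063°.

latitude 50.931°, longitude -69.063°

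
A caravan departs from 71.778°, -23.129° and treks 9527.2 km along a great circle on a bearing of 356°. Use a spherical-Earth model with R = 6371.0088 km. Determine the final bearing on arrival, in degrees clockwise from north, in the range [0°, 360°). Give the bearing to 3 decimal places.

final bearing 181.353°

Central angle δ = d/R = 1.495399 rad.
With φ₁ = 71.778° = 1.252762 rad and θ = 356° = 6.213372 rad:
Destination latitude: φ₂ = arcsin( sin φ₁ cos δ + cos φ₁ sin δ cos θ ) = arcsin(0.382600) = 22.495°.
Δλ = atan2( sin θ sin δ cos φ₁ , cos δ − sin φ₁ sin φ₂ ) = atan2(-0.021751, -0.288088) = -3.066235 rad = -175.682°.
λ₂ = -23.129° + -175.682° = -198.811°, normalized to (−180°, 180°] → 161.189°.
The forward bearing on arrival equals the back-azimuth from the destination plus 180°.
Back-azimuth from P₂ (22.495°, 161.189°) to P₁ (71.778°, -23.129°), with Δλ' = λ₁ − λ₂ = -184.318°: atan2( sin Δλ' cos φ₁ , cos φ₂ sin φ₁ − sin φ₂ cos φ₁ cos Δλ' ) = 1.353°.
Final bearing = (1.353° + 180°) mod 360° = 181.353°.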